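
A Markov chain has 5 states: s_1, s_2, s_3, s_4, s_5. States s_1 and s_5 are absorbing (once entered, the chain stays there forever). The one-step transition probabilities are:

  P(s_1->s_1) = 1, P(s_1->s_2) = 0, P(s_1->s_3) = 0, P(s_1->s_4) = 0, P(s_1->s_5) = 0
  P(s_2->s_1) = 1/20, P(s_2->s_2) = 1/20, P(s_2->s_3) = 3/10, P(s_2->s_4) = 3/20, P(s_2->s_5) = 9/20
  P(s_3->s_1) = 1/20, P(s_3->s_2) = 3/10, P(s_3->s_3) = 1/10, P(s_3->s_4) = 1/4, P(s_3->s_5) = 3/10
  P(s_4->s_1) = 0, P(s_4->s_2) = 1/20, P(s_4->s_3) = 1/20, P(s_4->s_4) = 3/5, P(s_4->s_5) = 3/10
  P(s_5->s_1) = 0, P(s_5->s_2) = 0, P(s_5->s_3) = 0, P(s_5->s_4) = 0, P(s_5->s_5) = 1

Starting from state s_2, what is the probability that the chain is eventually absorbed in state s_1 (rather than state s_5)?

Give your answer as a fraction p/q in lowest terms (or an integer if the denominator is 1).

Let a_i = P(absorbed in s_1 | start in state i).
Boundary conditions: a_s_1 = 1, a_s_5 = 0.
For each transient state i, a_i = sum_j P(i->j) * a_j:
  a_s_2 = 1/20*a_s_1 + 1/20*a_s_2 + 3/10*a_s_3 + 3/20*a_s_4 + 9/20*a_s_5
  a_s_3 = 1/20*a_s_1 + 3/10*a_s_2 + 1/10*a_s_3 + 1/4*a_s_4 + 3/10*a_s_5
  a_s_4 = 0*a_s_1 + 1/20*a_s_2 + 1/20*a_s_3 + 3/5*a_s_4 + 3/10*a_s_5

Substituting a_s_1 = 1 and a_s_5 = 0, rearrange to (I - Q) a = r where r[i] = P(i -> s_1):
  [19/20, -3/10, -3/20] . (a_s_2, a_s_3, a_s_4) = 1/20
  [-3/10, 9/10, -1/4] . (a_s_2, a_s_3, a_s_4) = 1/20
  [-1/20, -1/20, 2/5] . (a_s_2, a_s_3, a_s_4) = 0

Solving yields:
  a_s_2 = 190/2251
  a_s_3 = 202/2251
  a_s_4 = 49/2251

Starting state is s_2, so the absorption probability is a_s_2 = 190/2251.

Answer: 190/2251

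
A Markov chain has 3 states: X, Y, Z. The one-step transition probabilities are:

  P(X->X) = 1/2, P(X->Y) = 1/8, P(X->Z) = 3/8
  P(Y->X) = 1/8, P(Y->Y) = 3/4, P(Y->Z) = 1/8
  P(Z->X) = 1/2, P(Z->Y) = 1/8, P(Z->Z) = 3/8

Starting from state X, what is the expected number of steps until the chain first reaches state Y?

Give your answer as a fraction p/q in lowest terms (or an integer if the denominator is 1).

Let h_i = expected steps to first reach Y from state i.
Boundary: h_Y = 0.
First-step equations for the other states:
  h_X = 1 + 1/2*h_X + 1/8*h_Y + 3/8*h_Z
  h_Z = 1 + 1/2*h_X + 1/8*h_Y + 3/8*h_Z

Substituting h_Y = 0 and rearranging gives the linear system (I - Q) h = 1:
  [1/2, -3/8] . (h_X, h_Z) = 1
  [-1/2, 5/8] . (h_X, h_Z) = 1

Solving yields:
  h_X = 8
  h_Z = 8

Starting state is X, so the expected hitting time is h_X = 8.

Answer: 8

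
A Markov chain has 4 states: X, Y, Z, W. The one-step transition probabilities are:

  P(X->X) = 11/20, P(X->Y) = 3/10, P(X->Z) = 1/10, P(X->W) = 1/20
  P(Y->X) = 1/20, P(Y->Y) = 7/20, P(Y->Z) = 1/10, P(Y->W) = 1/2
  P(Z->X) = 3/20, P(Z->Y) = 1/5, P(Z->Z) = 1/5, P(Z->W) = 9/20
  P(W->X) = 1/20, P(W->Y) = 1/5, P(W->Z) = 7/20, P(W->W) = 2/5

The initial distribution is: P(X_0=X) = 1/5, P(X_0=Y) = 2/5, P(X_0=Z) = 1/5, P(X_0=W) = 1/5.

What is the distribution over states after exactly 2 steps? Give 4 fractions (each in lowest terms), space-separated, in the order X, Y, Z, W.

Answer: 19/125 259/1000 53/250 377/1000

Derivation:
Propagating the distribution step by step (d_{t+1} = d_t * P):
d_0 = (X=1/5, Y=2/5, Z=1/5, W=1/5)
  d_1[X] = 1/5*11/20 + 2/5*1/20 + 1/5*3/20 + 1/5*1/20 = 17/100
  d_1[Y] = 1/5*3/10 + 2/5*7/20 + 1/5*1/5 + 1/5*1/5 = 7/25
  d_1[Z] = 1/5*1/10 + 2/5*1/10 + 1/5*1/5 + 1/5*7/20 = 17/100
  d_1[W] = 1/5*1/20 + 2/5*1/2 + 1/5*9/20 + 1/5*2/5 = 19/50
d_1 = (X=17/100, Y=7/25, Z=17/100, W=19/50)
  d_2[X] = 17/100*11/20 + 7/25*1/20 + 17/100*3/20 + 19/50*1/20 = 19/125
  d_2[Y] = 17/100*3/10 + 7/25*7/20 + 17/100*1/5 + 19/50*1/5 = 259/1000
  d_2[Z] = 17/100*1/10 + 7/25*1/10 + 17/100*1/5 + 19/50*7/20 = 53/250
  d_2[W] = 17/100*1/20 + 7/25*1/2 + 17/100*9/20 + 19/50*2/5 = 377/1000
d_2 = (X=19/125, Y=259/1000, Z=53/250, W=377/1000)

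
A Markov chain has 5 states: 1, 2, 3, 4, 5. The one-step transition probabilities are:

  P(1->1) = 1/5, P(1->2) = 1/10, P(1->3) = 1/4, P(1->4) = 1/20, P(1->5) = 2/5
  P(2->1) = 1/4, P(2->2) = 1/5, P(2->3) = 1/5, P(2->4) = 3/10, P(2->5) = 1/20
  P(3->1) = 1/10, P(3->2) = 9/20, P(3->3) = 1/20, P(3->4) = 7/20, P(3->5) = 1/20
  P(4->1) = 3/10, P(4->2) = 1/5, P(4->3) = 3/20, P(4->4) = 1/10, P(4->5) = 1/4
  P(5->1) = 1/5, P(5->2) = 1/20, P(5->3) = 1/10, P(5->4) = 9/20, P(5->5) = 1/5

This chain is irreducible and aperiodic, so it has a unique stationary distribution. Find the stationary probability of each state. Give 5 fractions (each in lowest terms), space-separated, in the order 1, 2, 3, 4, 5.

The stationary distribution satisfies pi = pi * P, i.e.:
  pi_1 = 1/5*pi_1 + 1/4*pi_2 + 1/10*pi_3 + 3/10*pi_4 + 1/5*pi_5
  pi_2 = 1/10*pi_1 + 1/5*pi_2 + 9/20*pi_3 + 1/5*pi_4 + 1/20*pi_5
  pi_3 = 1/4*pi_1 + 1/5*pi_2 + 1/20*pi_3 + 3/20*pi_4 + 1/10*pi_5
  pi_4 = 1/20*pi_1 + 3/10*pi_2 + 7/20*pi_3 + 1/10*pi_4 + 9/20*pi_5
  pi_5 = 2/5*pi_1 + 1/20*pi_2 + 1/20*pi_3 + 1/4*pi_4 + 1/5*pi_5
with normalization: pi_1 + pi_2 + pi_3 + pi_4 + pi_5 = 1.

Using the first 4 balance equations plus normalization, the linear system A*pi = b is:
  [-4/5, 1/4, 1/10, 3/10, 1/5] . pi = 0
  [1/10, -4/5, 9/20, 1/5, 1/20] . pi = 0
  [1/4, 1/5, -19/20, 3/20, 1/10] . pi = 0
  [1/20, 3/10, 7/20, -9/10, 9/20] . pi = 0
  [1, 1, 1, 1, 1] . pi = 1

Solving yields:
  pi_1 = 14292/65723
  pi_2 = 12256/65723
  pi_3 = 249/1603
  pi_4 = 15555/65723
  pi_5 = 13411/65723

Verification (pi * P):
  14292/65723*1/5 + 12256/65723*1/4 + 249/1603*1/10 + 15555/65723*3/10 + 13411/65723*1/5 = 14292/65723 = pi_1  (ok)
  14292/65723*1/10 + 12256/65723*1/5 + 249/1603*9/20 + 15555/65723*1/5 + 13411/65723*1/20 = 12256/65723 = pi_2  (ok)
  14292/65723*1/4 + 12256/65723*1/5 + 249/1603*1/20 + 15555/65723*3/20 + 13411/65723*1/10 = 249/1603 = pi_3  (ok)
  14292/65723*1/20 + 12256/65723*3/10 + 249/1603*7/20 + 15555/65723*1/10 + 13411/65723*9/20 = 15555/65723 = pi_4  (ok)
  14292/65723*2/5 + 12256/65723*1/20 + 249/1603*1/20 + 15555/65723*1/4 + 13411/65723*1/5 = 13411/65723 = pi_5  (ok)

Answer: 14292/65723 12256/65723 249/1603 15555/65723 13411/65723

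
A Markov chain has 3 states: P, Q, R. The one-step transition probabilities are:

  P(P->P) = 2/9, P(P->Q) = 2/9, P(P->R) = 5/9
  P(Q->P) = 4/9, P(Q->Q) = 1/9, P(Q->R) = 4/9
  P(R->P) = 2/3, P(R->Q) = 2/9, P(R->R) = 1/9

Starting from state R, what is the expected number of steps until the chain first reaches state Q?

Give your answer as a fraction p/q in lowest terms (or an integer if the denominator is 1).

Answer: 9/2

Derivation:
Let h_i = expected steps to first reach Q from state i.
Boundary: h_Q = 0.
First-step equations for the other states:
  h_P = 1 + 2/9*h_P + 2/9*h_Q + 5/9*h_R
  h_R = 1 + 2/3*h_P + 2/9*h_Q + 1/9*h_R

Substituting h_Q = 0 and rearranging gives the linear system (I - Q) h = 1:
  [7/9, -5/9] . (h_P, h_R) = 1
  [-2/3, 8/9] . (h_P, h_R) = 1

Solving yields:
  h_P = 9/2
  h_R = 9/2

Starting state is R, so the expected hitting time is h_R = 9/2.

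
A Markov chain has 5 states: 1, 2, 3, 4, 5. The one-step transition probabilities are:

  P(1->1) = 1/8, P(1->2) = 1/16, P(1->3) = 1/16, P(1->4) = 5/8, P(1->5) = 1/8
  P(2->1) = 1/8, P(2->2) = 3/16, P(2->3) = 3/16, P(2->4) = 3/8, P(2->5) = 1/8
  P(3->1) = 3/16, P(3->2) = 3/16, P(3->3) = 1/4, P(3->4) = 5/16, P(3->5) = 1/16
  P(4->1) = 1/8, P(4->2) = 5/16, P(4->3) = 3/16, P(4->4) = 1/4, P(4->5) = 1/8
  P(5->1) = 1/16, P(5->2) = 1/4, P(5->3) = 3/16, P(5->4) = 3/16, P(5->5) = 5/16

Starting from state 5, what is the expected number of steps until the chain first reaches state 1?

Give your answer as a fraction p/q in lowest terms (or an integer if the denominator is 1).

Answer: 560/67

Derivation:
Let h_i = expected steps to first reach 1 from state i.
Boundary: h_1 = 0.
First-step equations for the other states:
  h_2 = 1 + 1/8*h_1 + 3/16*h_2 + 3/16*h_3 + 3/8*h_4 + 1/8*h_5
  h_3 = 1 + 3/16*h_1 + 3/16*h_2 + 1/4*h_3 + 5/16*h_4 + 1/16*h_5
  h_4 = 1 + 1/8*h_1 + 5/16*h_2 + 3/16*h_3 + 1/4*h_4 + 1/8*h_5
  h_5 = 1 + 1/16*h_1 + 1/4*h_2 + 3/16*h_3 + 3/16*h_4 + 5/16*h_5

Substituting h_1 = 0 and rearranging gives the linear system (I - Q) h = 1:
  [13/16, -3/16, -3/8, -1/8] . (h_2, h_3, h_4, h_5) = 1
  [-3/16, 3/4, -5/16, -1/16] . (h_2, h_3, h_4, h_5) = 1
  [-5/16, -3/16, 3/4, -1/8] . (h_2, h_3, h_4, h_5) = 1
  [-1/4, -3/16, -3/16, 11/16] . (h_2, h_3, h_4, h_5) = 1

Solving yields:
  h_2 = 520/67
  h_3 = 1448/201
  h_4 = 520/67
  h_5 = 560/67

Starting state is 5, so the expected hitting time is h_5 = 560/67.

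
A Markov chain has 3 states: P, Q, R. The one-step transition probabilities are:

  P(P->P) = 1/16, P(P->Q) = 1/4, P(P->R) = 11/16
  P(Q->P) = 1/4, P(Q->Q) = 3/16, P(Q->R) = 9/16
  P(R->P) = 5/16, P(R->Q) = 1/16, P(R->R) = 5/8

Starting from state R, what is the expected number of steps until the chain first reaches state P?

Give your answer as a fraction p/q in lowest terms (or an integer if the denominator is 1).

Let h_i = expected steps to first reach P from state i.
Boundary: h_P = 0.
First-step equations for the other states:
  h_Q = 1 + 1/4*h_P + 3/16*h_Q + 9/16*h_R
  h_R = 1 + 5/16*h_P + 1/16*h_Q + 5/8*h_R

Substituting h_P = 0 and rearranging gives the linear system (I - Q) h = 1:
  [13/16, -9/16] . (h_Q, h_R) = 1
  [-1/16, 3/8] . (h_Q, h_R) = 1

Solving yields:
  h_Q = 80/23
  h_R = 224/69

Starting state is R, so the expected hitting time is h_R = 224/69.

Answer: 224/69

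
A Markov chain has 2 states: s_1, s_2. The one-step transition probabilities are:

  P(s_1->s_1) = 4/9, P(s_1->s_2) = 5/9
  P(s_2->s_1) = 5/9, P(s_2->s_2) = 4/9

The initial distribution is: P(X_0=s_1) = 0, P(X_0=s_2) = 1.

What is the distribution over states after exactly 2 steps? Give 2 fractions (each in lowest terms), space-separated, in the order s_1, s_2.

Propagating the distribution step by step (d_{t+1} = d_t * P):
d_0 = (s_1=0, s_2=1)
  d_1[s_1] = 0*4/9 + 1*5/9 = 5/9
  d_1[s_2] = 0*5/9 + 1*4/9 = 4/9
d_1 = (s_1=5/9, s_2=4/9)
  d_2[s_1] = 5/9*4/9 + 4/9*5/9 = 40/81
  d_2[s_2] = 5/9*5/9 + 4/9*4/9 = 41/81
d_2 = (s_1=40/81, s_2=41/81)

Answer: 40/81 41/81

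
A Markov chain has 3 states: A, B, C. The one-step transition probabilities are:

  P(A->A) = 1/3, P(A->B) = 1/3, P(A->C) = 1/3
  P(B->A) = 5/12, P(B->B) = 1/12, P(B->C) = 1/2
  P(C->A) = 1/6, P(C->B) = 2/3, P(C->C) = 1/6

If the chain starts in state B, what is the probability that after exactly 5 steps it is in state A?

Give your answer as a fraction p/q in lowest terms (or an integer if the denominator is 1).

Answer: 77489/248832

Derivation:
Computing P^5 by repeated multiplication:
P^1 =
  A: [1/3, 1/3, 1/3]
  B: [5/12, 1/12, 1/2]
  C: [1/6, 2/3, 1/6]
P^2 =
  A: [11/36, 13/36, 1/3]
  B: [37/144, 23/48, 19/72]
  C: [13/36, 2/9, 5/12]
P^3 =
  A: [133/432, 17/48, 73/216]
  B: [569/1728, 521/1728, 319/864]
  C: [61/216, 5/12, 65/216]
P^4 =
  A: [1589/5184, 1853/5184, 871/2592]
  B: [6157/20736, 7901/20736, 371/1152]
  C: [103/324, 427/1296, 457/1296]
P^5 =
  A: [19105/62208, 22145/62208, 3493/10368]
  B: [77489/248832, 28651/82944, 42695/124416]
  C: [4697/15552, 5731/15552, 427/1296]

(P^5)[B -> A] = 77489/248832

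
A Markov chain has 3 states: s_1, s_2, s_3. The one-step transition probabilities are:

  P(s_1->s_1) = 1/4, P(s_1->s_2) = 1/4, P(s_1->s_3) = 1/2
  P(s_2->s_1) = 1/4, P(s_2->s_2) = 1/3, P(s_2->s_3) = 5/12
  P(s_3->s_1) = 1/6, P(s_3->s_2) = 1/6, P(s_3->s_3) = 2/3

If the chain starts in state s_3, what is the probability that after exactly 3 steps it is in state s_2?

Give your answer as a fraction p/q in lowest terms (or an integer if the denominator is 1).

Answer: 47/216

Derivation:
Computing P^3 by repeated multiplication:
P^1 =
  s_1: [1/4, 1/4, 1/2]
  s_2: [1/4, 1/3, 5/12]
  s_3: [1/6, 1/6, 2/3]
P^2 =
  s_1: [5/24, 11/48, 9/16]
  s_2: [31/144, 35/144, 13/24]
  s_3: [7/36, 5/24, 43/72]
P^3 =
  s_1: [13/64, 2/9, 331/576]
  s_2: [59/288, 389/1728, 985/1728]
  s_3: [173/864, 47/216, 503/864]

(P^3)[s_3 -> s_2] = 47/216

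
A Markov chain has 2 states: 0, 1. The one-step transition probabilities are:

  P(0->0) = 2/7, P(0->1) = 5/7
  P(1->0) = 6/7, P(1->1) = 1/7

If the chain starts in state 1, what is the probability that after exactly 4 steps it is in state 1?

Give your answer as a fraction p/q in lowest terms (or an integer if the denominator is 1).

Computing P^4 by repeated multiplication:
P^1 =
  0: [2/7, 5/7]
  1: [6/7, 1/7]
P^2 =
  0: [34/49, 15/49]
  1: [18/49, 31/49]
P^3 =
  0: [158/343, 185/343]
  1: [222/343, 121/343]
P^4 =
  0: [1426/2401, 975/2401]
  1: [1170/2401, 1231/2401]

(P^4)[1 -> 1] = 1231/2401

Answer: 1231/2401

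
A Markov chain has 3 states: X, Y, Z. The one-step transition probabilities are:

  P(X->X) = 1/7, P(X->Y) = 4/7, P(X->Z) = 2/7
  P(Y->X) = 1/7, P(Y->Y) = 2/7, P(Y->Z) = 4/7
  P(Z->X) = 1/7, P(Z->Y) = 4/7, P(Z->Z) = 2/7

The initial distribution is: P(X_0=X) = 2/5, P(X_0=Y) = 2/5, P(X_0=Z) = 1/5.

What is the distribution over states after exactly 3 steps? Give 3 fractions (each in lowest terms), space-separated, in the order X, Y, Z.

Answer: 1/7 764/1715 706/1715

Derivation:
Propagating the distribution step by step (d_{t+1} = d_t * P):
d_0 = (X=2/5, Y=2/5, Z=1/5)
  d_1[X] = 2/5*1/7 + 2/5*1/7 + 1/5*1/7 = 1/7
  d_1[Y] = 2/5*4/7 + 2/5*2/7 + 1/5*4/7 = 16/35
  d_1[Z] = 2/5*2/7 + 2/5*4/7 + 1/5*2/7 = 2/5
d_1 = (X=1/7, Y=16/35, Z=2/5)
  d_2[X] = 1/7*1/7 + 16/35*1/7 + 2/5*1/7 = 1/7
  d_2[Y] = 1/7*4/7 + 16/35*2/7 + 2/5*4/7 = 108/245
  d_2[Z] = 1/7*2/7 + 16/35*4/7 + 2/5*2/7 = 102/245
d_2 = (X=1/7, Y=108/245, Z=102/245)
  d_3[X] = 1/7*1/7 + 108/245*1/7 + 102/245*1/7 = 1/7
  d_3[Y] = 1/7*4/7 + 108/245*2/7 + 102/245*4/7 = 764/1715
  d_3[Z] = 1/7*2/7 + 108/245*4/7 + 102/245*2/7 = 706/1715
d_3 = (X=1/7, Y=764/1715, Z=706/1715)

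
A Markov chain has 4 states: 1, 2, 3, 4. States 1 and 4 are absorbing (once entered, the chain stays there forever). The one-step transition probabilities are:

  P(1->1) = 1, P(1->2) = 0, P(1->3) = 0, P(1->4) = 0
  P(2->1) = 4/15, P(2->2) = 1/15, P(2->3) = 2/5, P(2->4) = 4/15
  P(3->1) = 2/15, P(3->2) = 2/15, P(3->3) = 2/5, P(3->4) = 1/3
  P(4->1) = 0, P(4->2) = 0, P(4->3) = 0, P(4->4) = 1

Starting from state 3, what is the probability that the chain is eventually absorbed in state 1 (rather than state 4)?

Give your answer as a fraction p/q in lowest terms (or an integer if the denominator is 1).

Answer: 6/19

Derivation:
Let a_i = P(absorbed in 1 | start in state i).
Boundary conditions: a_1 = 1, a_4 = 0.
For each transient state i, a_i = sum_j P(i->j) * a_j:
  a_2 = 4/15*a_1 + 1/15*a_2 + 2/5*a_3 + 4/15*a_4
  a_3 = 2/15*a_1 + 2/15*a_2 + 2/5*a_3 + 1/3*a_4

Substituting a_1 = 1 and a_4 = 0, rearrange to (I - Q) a = r where r[i] = P(i -> 1):
  [14/15, -2/5] . (a_2, a_3) = 4/15
  [-2/15, 3/5] . (a_2, a_3) = 2/15

Solving yields:
  a_2 = 8/19
  a_3 = 6/19

Starting state is 3, so the absorption probability is a_3 = 6/19.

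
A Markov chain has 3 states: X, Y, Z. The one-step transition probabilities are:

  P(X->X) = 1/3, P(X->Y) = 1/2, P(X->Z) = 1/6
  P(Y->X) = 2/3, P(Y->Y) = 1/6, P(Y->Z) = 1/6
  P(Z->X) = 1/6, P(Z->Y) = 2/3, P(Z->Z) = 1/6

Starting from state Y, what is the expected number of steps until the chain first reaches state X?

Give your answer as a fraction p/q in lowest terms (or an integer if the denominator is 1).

Let h_i = expected steps to first reach X from state i.
Boundary: h_X = 0.
First-step equations for the other states:
  h_Y = 1 + 2/3*h_X + 1/6*h_Y + 1/6*h_Z
  h_Z = 1 + 1/6*h_X + 2/3*h_Y + 1/6*h_Z

Substituting h_X = 0 and rearranging gives the linear system (I - Q) h = 1:
  [5/6, -1/6] . (h_Y, h_Z) = 1
  [-2/3, 5/6] . (h_Y, h_Z) = 1

Solving yields:
  h_Y = 12/7
  h_Z = 18/7

Starting state is Y, so the expected hitting time is h_Y = 12/7.

Answer: 12/7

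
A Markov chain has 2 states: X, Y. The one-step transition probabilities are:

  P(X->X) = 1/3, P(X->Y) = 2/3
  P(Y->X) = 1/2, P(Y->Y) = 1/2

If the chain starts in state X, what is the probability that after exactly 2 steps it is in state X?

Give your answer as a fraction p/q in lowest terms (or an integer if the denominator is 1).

Computing P^2 by repeated multiplication:
P^1 =
  X: [1/3, 2/3]
  Y: [1/2, 1/2]
P^2 =
  X: [4/9, 5/9]
  Y: [5/12, 7/12]

(P^2)[X -> X] = 4/9

Answer: 4/9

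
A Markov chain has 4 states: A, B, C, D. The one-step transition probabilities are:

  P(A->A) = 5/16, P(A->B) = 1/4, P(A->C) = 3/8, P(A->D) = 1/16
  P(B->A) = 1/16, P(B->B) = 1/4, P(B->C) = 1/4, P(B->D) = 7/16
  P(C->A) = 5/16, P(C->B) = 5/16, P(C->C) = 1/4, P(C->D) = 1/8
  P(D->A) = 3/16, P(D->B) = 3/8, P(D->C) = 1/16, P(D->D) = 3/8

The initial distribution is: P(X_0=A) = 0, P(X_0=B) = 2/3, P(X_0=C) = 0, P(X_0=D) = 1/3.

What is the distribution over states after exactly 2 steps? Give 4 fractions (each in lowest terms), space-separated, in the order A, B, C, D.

Answer: 3/16 241/768 71/384 241/768

Derivation:
Propagating the distribution step by step (d_{t+1} = d_t * P):
d_0 = (A=0, B=2/3, C=0, D=1/3)
  d_1[A] = 0*5/16 + 2/3*1/16 + 0*5/16 + 1/3*3/16 = 5/48
  d_1[B] = 0*1/4 + 2/3*1/4 + 0*5/16 + 1/3*3/8 = 7/24
  d_1[C] = 0*3/8 + 2/3*1/4 + 0*1/4 + 1/3*1/16 = 3/16
  d_1[D] = 0*1/16 + 2/3*7/16 + 0*1/8 + 1/3*3/8 = 5/12
d_1 = (A=5/48, B=7/24, C=3/16, D=5/12)
  d_2[A] = 5/48*5/16 + 7/24*1/16 + 3/16*5/16 + 5/12*3/16 = 3/16
  d_2[B] = 5/48*1/4 + 7/24*1/4 + 3/16*5/16 + 5/12*3/8 = 241/768
  d_2[C] = 5/48*3/8 + 7/24*1/4 + 3/16*1/4 + 5/12*1/16 = 71/384
  d_2[D] = 5/48*1/16 + 7/24*7/16 + 3/16*1/8 + 5/12*3/8 = 241/768
d_2 = (A=3/16, B=241/768, C=71/384, D=241/768)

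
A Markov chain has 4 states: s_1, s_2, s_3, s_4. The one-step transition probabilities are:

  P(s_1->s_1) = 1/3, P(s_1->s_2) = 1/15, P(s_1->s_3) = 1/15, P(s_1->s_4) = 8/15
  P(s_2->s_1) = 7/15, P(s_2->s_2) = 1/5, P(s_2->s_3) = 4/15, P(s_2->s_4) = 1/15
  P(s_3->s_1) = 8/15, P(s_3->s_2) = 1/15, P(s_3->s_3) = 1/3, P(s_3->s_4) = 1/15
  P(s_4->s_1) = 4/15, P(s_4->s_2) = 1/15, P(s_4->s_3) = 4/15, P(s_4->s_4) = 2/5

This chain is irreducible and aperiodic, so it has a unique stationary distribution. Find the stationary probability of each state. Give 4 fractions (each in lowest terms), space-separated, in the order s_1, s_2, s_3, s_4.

The stationary distribution satisfies pi = pi * P, i.e.:
  pi_s_1 = 1/3*pi_s_1 + 7/15*pi_s_2 + 8/15*pi_s_3 + 4/15*pi_s_4
  pi_s_2 = 1/15*pi_s_1 + 1/5*pi_s_2 + 1/15*pi_s_3 + 1/15*pi_s_4
  pi_s_3 = 1/15*pi_s_1 + 4/15*pi_s_2 + 1/3*pi_s_3 + 4/15*pi_s_4
  pi_s_4 = 8/15*pi_s_1 + 1/15*pi_s_2 + 1/15*pi_s_3 + 2/5*pi_s_4
with normalization: pi_s_1 + pi_s_2 + pi_s_3 + pi_s_4 = 1.

Using the first 3 balance equations plus normalization, the linear system A*pi = b is:
  [-2/3, 7/15, 8/15, 4/15] . pi = 0
  [1/15, -4/5, 1/15, 1/15] . pi = 0
  [1/15, 4/15, -2/3, 4/15] . pi = 0
  [1, 1, 1, 1] . pi = 1

Solving yields:
  pi_s_1 = 489/1352
  pi_s_2 = 1/13
  pi_s_3 = 563/2704
  pi_s_4 = 955/2704

Verification (pi * P):
  489/1352*1/3 + 1/13*7/15 + 563/2704*8/15 + 955/2704*4/15 = 489/1352 = pi_s_1  (ok)
  489/1352*1/15 + 1/13*1/5 + 563/2704*1/15 + 955/2704*1/15 = 1/13 = pi_s_2  (ok)
  489/1352*1/15 + 1/13*4/15 + 563/2704*1/3 + 955/2704*4/15 = 563/2704 = pi_s_3  (ok)
  489/1352*8/15 + 1/13*1/15 + 563/2704*1/15 + 955/2704*2/5 = 955/2704 = pi_s_4  (ok)

Answer: 489/1352 1/13 563/2704 955/2704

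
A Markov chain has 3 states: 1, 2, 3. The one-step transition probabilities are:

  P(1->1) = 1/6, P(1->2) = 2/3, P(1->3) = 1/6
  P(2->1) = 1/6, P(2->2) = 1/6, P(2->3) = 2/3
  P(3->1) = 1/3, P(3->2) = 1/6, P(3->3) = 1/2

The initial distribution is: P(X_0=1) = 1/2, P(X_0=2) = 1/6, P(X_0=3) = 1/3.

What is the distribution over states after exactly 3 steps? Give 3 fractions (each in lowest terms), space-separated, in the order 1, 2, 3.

Propagating the distribution step by step (d_{t+1} = d_t * P):
d_0 = (1=1/2, 2=1/6, 3=1/3)
  d_1[1] = 1/2*1/6 + 1/6*1/6 + 1/3*1/3 = 2/9
  d_1[2] = 1/2*2/3 + 1/6*1/6 + 1/3*1/6 = 5/12
  d_1[3] = 1/2*1/6 + 1/6*2/3 + 1/3*1/2 = 13/36
d_1 = (1=2/9, 2=5/12, 3=13/36)
  d_2[1] = 2/9*1/6 + 5/12*1/6 + 13/36*1/3 = 49/216
  d_2[2] = 2/9*2/3 + 5/12*1/6 + 13/36*1/6 = 5/18
  d_2[3] = 2/9*1/6 + 5/12*2/3 + 13/36*1/2 = 107/216
d_2 = (1=49/216, 2=5/18, 3=107/216)
  d_3[1] = 49/216*1/6 + 5/18*1/6 + 107/216*1/3 = 323/1296
  d_3[2] = 49/216*2/3 + 5/18*1/6 + 107/216*1/6 = 121/432
  d_3[3] = 49/216*1/6 + 5/18*2/3 + 107/216*1/2 = 305/648
d_3 = (1=323/1296, 2=121/432, 3=305/648)

Answer: 323/1296 121/432 305/648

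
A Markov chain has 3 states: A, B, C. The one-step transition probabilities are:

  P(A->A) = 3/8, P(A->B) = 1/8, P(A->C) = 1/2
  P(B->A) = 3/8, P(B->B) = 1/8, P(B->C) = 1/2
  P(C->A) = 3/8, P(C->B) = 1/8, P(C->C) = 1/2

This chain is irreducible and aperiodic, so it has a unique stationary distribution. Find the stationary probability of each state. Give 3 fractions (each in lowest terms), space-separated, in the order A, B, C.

The stationary distribution satisfies pi = pi * P, i.e.:
  pi_A = 3/8*pi_A + 3/8*pi_B + 3/8*pi_C
  pi_B = 1/8*pi_A + 1/8*pi_B + 1/8*pi_C
  pi_C = 1/2*pi_A + 1/2*pi_B + 1/2*pi_C
with normalization: pi_A + pi_B + pi_C = 1.

Using the first 2 balance equations plus normalization, the linear system A*pi = b is:
  [-5/8, 3/8, 3/8] . pi = 0
  [1/8, -7/8, 1/8] . pi = 0
  [1, 1, 1] . pi = 1

Solving yields:
  pi_A = 3/8
  pi_B = 1/8
  pi_C = 1/2

Verification (pi * P):
  3/8*3/8 + 1/8*3/8 + 1/2*3/8 = 3/8 = pi_A  (ok)
  3/8*1/8 + 1/8*1/8 + 1/2*1/8 = 1/8 = pi_B  (ok)
  3/8*1/2 + 1/8*1/2 + 1/2*1/2 = 1/2 = pi_C  (ok)

Answer: 3/8 1/8 1/2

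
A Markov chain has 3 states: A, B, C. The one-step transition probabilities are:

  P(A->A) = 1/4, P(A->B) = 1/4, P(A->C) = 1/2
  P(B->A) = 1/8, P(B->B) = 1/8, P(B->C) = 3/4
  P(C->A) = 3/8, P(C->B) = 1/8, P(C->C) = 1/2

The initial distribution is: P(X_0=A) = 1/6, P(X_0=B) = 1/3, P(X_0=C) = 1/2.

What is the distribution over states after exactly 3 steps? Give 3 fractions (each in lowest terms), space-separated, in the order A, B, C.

Answer: 913/3072 167/1024 829/1536

Derivation:
Propagating the distribution step by step (d_{t+1} = d_t * P):
d_0 = (A=1/6, B=1/3, C=1/2)
  d_1[A] = 1/6*1/4 + 1/3*1/8 + 1/2*3/8 = 13/48
  d_1[B] = 1/6*1/4 + 1/3*1/8 + 1/2*1/8 = 7/48
  d_1[C] = 1/6*1/2 + 1/3*3/4 + 1/2*1/2 = 7/12
d_1 = (A=13/48, B=7/48, C=7/12)
  d_2[A] = 13/48*1/4 + 7/48*1/8 + 7/12*3/8 = 39/128
  d_2[B] = 13/48*1/4 + 7/48*1/8 + 7/12*1/8 = 61/384
  d_2[C] = 13/48*1/2 + 7/48*3/4 + 7/12*1/2 = 103/192
d_2 = (A=39/128, B=61/384, C=103/192)
  d_3[A] = 39/128*1/4 + 61/384*1/8 + 103/192*3/8 = 913/3072
  d_3[B] = 39/128*1/4 + 61/384*1/8 + 103/192*1/8 = 167/1024
  d_3[C] = 39/128*1/2 + 61/384*3/4 + 103/192*1/2 = 829/1536
d_3 = (A=913/3072, B=167/1024, C=829/1536)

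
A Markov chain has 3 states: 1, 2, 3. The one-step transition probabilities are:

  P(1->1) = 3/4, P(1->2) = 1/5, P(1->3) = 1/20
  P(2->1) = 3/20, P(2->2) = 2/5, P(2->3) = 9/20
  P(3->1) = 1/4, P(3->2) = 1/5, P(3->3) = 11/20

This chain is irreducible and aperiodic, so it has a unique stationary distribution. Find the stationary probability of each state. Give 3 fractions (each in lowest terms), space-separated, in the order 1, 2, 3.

The stationary distribution satisfies pi = pi * P, i.e.:
  pi_1 = 3/4*pi_1 + 3/20*pi_2 + 1/4*pi_3
  pi_2 = 1/5*pi_1 + 2/5*pi_2 + 1/5*pi_3
  pi_3 = 1/20*pi_1 + 9/20*pi_2 + 11/20*pi_3
with normalization: pi_1 + pi_2 + pi_3 = 1.

Using the first 2 balance equations plus normalization, the linear system A*pi = b is:
  [-1/4, 3/20, 1/4] . pi = 0
  [1/5, -3/5, 1/5] . pi = 0
  [1, 1, 1] . pi = 1

Solving yields:
  pi_1 = 9/20
  pi_2 = 1/4
  pi_3 = 3/10

Verification (pi * P):
  9/20*3/4 + 1/4*3/20 + 3/10*1/4 = 9/20 = pi_1  (ok)
  9/20*1/5 + 1/4*2/5 + 3/10*1/5 = 1/4 = pi_2  (ok)
  9/20*1/20 + 1/4*9/20 + 3/10*11/20 = 3/10 = pi_3  (ok)

Answer: 9/20 1/4 3/10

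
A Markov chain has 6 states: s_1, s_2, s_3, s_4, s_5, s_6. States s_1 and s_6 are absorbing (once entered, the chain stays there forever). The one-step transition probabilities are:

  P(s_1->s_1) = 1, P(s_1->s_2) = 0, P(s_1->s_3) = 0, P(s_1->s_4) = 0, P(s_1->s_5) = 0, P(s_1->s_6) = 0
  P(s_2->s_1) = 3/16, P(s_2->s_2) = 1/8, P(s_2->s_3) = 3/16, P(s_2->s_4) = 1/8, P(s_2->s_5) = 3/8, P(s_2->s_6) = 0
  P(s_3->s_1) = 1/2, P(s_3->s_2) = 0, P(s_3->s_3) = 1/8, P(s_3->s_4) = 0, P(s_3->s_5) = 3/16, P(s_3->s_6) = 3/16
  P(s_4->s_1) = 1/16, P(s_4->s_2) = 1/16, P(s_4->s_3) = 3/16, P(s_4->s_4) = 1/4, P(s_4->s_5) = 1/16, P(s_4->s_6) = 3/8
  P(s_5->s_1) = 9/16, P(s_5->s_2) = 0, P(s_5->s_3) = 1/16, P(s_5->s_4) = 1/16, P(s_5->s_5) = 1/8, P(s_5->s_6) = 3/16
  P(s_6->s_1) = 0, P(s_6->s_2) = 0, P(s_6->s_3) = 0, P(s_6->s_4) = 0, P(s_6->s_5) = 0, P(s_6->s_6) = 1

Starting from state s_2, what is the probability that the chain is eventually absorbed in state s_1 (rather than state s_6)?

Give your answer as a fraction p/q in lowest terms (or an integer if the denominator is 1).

Answer: 7744/10541

Derivation:
Let a_i = P(absorbed in s_1 | start in state i).
Boundary conditions: a_s_1 = 1, a_s_6 = 0.
For each transient state i, a_i = sum_j P(i->j) * a_j:
  a_s_2 = 3/16*a_s_1 + 1/8*a_s_2 + 3/16*a_s_3 + 1/8*a_s_4 + 3/8*a_s_5 + 0*a_s_6
  a_s_3 = 1/2*a_s_1 + 0*a_s_2 + 1/8*a_s_3 + 0*a_s_4 + 3/16*a_s_5 + 3/16*a_s_6
  a_s_4 = 1/16*a_s_1 + 1/16*a_s_2 + 3/16*a_s_3 + 1/4*a_s_4 + 1/16*a_s_5 + 3/8*a_s_6
  a_s_5 = 9/16*a_s_1 + 0*a_s_2 + 1/16*a_s_3 + 1/16*a_s_4 + 1/8*a_s_5 + 3/16*a_s_6

Substituting a_s_1 = 1 and a_s_6 = 0, rearrange to (I - Q) a = r where r[i] = P(i -> s_1):
  [7/8, -3/16, -1/8, -3/8] . (a_s_2, a_s_3, a_s_4, a_s_5) = 3/16
  [0, 7/8, 0, -3/16] . (a_s_2, a_s_3, a_s_4, a_s_5) = 1/2
  [-1/16, -3/16, 3/4, -1/16] . (a_s_2, a_s_3, a_s_4, a_s_5) = 1/16
  [0, -1/16, -1/16, 7/8] . (a_s_2, a_s_3, a_s_4, a_s_5) = 9/16

Solving yields:
  a_s_2 = 7744/10541
  a_s_3 = 7655/10541
  a_s_4 = 4072/10541
  a_s_5 = 7614/10541

Starting state is s_2, so the absorption probability is a_s_2 = 7744/10541.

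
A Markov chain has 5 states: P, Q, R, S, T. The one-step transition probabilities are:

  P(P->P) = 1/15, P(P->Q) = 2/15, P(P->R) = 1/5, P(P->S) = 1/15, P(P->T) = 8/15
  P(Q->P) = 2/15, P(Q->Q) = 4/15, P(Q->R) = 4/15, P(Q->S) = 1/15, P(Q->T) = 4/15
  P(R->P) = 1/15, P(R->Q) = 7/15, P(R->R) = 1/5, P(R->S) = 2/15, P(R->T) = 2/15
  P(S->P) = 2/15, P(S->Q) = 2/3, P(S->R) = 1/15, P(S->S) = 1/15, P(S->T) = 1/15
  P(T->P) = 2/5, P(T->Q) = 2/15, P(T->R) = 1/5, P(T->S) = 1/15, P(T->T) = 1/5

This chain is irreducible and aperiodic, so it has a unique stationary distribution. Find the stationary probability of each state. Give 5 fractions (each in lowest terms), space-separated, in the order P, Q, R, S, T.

The stationary distribution satisfies pi = pi * P, i.e.:
  pi_P = 1/15*pi_P + 2/15*pi_Q + 1/15*pi_R + 2/15*pi_S + 2/5*pi_T
  pi_Q = 2/15*pi_P + 4/15*pi_Q + 7/15*pi_R + 2/3*pi_S + 2/15*pi_T
  pi_R = 1/5*pi_P + 4/15*pi_Q + 1/5*pi_R + 1/15*pi_S + 1/5*pi_T
  pi_S = 1/15*pi_P + 1/15*pi_Q + 2/15*pi_R + 1/15*pi_S + 1/15*pi_T
  pi_T = 8/15*pi_P + 4/15*pi_Q + 2/15*pi_R + 1/15*pi_S + 1/5*pi_T
with normalization: pi_P + pi_Q + pi_R + pi_S + pi_T = 1.

Using the first 4 balance equations plus normalization, the linear system A*pi = b is:
  [-14/15, 2/15, 1/15, 2/15, 2/5] . pi = 0
  [2/15, -11/15, 7/15, 2/3, 2/15] . pi = 0
  [1/5, 4/15, -4/5, 1/15, 1/5] . pi = 0
  [1/15, 1/15, 2/15, -14/15, 1/15] . pi = 0
  [1, 1, 1, 1, 1] . pi = 1

Solving yields:
  pi_P = 3349/19120
  pi_Q = 271/956
  pi_R = 199/956
  pi_S = 77/956
  pi_T = 4831/19120

Verification (pi * P):
  3349/19120*1/15 + 271/956*2/15 + 199/956*1/15 + 77/956*2/15 + 4831/19120*2/5 = 3349/19120 = pi_P  (ok)
  3349/19120*2/15 + 271/956*4/15 + 199/956*7/15 + 77/956*2/3 + 4831/19120*2/15 = 271/956 = pi_Q  (ok)
  3349/19120*1/5 + 271/956*4/15 + 199/956*1/5 + 77/956*1/15 + 4831/19120*1/5 = 199/956 = pi_R  (ok)
  3349/19120*1/15 + 271/956*1/15 + 199/956*2/15 + 77/956*1/15 + 4831/19120*1/15 = 77/956 = pi_S  (ok)
  3349/19120*8/15 + 271/956*4/15 + 199/956*2/15 + 77/956*1/15 + 4831/19120*1/5 = 4831/19120 = pi_T  (ok)

Answer: 3349/19120 271/956 199/956 77/956 4831/19120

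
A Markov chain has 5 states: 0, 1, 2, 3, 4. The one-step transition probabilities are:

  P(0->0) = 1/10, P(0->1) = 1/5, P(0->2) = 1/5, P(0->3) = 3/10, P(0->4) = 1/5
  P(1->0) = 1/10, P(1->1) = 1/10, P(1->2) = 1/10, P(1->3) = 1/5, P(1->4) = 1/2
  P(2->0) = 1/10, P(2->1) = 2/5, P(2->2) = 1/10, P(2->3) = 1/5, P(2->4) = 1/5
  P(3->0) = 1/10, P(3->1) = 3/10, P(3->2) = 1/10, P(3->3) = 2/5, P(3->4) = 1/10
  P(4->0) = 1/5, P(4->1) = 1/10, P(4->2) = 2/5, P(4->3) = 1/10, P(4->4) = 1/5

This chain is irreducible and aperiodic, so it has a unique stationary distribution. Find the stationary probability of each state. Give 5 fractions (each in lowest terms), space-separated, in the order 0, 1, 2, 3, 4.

The stationary distribution satisfies pi = pi * P, i.e.:
  pi_0 = 1/10*pi_0 + 1/10*pi_1 + 1/10*pi_2 + 1/10*pi_3 + 1/5*pi_4
  pi_1 = 1/5*pi_0 + 1/10*pi_1 + 2/5*pi_2 + 3/10*pi_3 + 1/10*pi_4
  pi_2 = 1/5*pi_0 + 1/10*pi_1 + 1/10*pi_2 + 1/10*pi_3 + 2/5*pi_4
  pi_3 = 3/10*pi_0 + 1/5*pi_1 + 1/5*pi_2 + 2/5*pi_3 + 1/10*pi_4
  pi_4 = 1/5*pi_0 + 1/2*pi_1 + 1/5*pi_2 + 1/10*pi_3 + 1/5*pi_4
with normalization: pi_0 + pi_1 + pi_2 + pi_3 + pi_4 = 1.

Using the first 4 balance equations plus normalization, the linear system A*pi = b is:
  [-9/10, 1/10, 1/10, 1/10, 1/5] . pi = 0
  [1/5, -9/10, 2/5, 3/10, 1/10] . pi = 0
  [1/5, 1/10, -9/10, 1/10, 2/5] . pi = 0
  [3/10, 1/5, 1/5, -3/5, 1/10] . pi = 0
  [1, 1, 1, 1, 1] . pi = 1

Solving yields:
  pi_0 = 171/1378
  pi_1 = 2369/11024
  pi_2 = 509/2756
  pi_3 = 2595/11024
  pi_4 = 166/689

Verification (pi * P):
  171/1378*1/10 + 2369/11024*1/10 + 509/2756*1/10 + 2595/11024*1/10 + 166/689*1/5 = 171/1378 = pi_0  (ok)
  171/1378*1/5 + 2369/11024*1/10 + 509/2756*2/5 + 2595/11024*3/10 + 166/689*1/10 = 2369/11024 = pi_1  (ok)
  171/1378*1/5 + 2369/11024*1/10 + 509/2756*1/10 + 2595/11024*1/10 + 166/689*2/5 = 509/2756 = pi_2  (ok)
  171/1378*3/10 + 2369/11024*1/5 + 509/2756*1/5 + 2595/11024*2/5 + 166/689*1/10 = 2595/11024 = pi_3  (ok)
  171/1378*1/5 + 2369/11024*1/2 + 509/2756*1/5 + 2595/11024*1/10 + 166/689*1/5 = 166/689 = pi_4  (ok)

Answer: 171/1378 2369/11024 509/2756 2595/11024 166/689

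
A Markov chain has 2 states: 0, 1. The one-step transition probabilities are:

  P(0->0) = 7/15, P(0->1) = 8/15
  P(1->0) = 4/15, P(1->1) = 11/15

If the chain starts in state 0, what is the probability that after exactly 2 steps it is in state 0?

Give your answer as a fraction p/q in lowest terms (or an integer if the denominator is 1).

Answer: 9/25

Derivation:
Computing P^2 by repeated multiplication:
P^1 =
  0: [7/15, 8/15]
  1: [4/15, 11/15]
P^2 =
  0: [9/25, 16/25]
  1: [8/25, 17/25]

(P^2)[0 -> 0] = 9/25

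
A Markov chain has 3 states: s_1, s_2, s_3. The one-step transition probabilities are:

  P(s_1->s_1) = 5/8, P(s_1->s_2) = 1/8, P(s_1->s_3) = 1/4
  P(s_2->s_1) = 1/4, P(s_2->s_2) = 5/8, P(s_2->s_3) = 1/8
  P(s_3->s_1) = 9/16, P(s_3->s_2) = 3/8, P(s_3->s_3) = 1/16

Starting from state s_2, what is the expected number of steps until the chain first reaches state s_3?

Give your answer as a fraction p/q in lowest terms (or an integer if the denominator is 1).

Let h_i = expected steps to first reach s_3 from state i.
Boundary: h_s_3 = 0.
First-step equations for the other states:
  h_s_1 = 1 + 5/8*h_s_1 + 1/8*h_s_2 + 1/4*h_s_3
  h_s_2 = 1 + 1/4*h_s_1 + 5/8*h_s_2 + 1/8*h_s_3

Substituting h_s_3 = 0 and rearranging gives the linear system (I - Q) h = 1:
  [3/8, -1/8] . (h_s_1, h_s_2) = 1
  [-1/4, 3/8] . (h_s_1, h_s_2) = 1

Solving yields:
  h_s_1 = 32/7
  h_s_2 = 40/7

Starting state is s_2, so the expected hitting time is h_s_2 = 40/7.

Answer: 40/7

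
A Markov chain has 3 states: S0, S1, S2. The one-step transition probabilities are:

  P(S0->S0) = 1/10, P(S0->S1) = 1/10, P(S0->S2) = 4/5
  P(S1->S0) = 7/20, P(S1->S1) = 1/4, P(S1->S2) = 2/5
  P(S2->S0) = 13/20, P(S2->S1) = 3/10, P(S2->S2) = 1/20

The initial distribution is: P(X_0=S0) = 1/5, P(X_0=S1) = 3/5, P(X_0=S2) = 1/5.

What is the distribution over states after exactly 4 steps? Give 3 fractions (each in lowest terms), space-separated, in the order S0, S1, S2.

Propagating the distribution step by step (d_{t+1} = d_t * P):
d_0 = (S0=1/5, S1=3/5, S2=1/5)
  d_1[S0] = 1/5*1/10 + 3/5*7/20 + 1/5*13/20 = 9/25
  d_1[S1] = 1/5*1/10 + 3/5*1/4 + 1/5*3/10 = 23/100
  d_1[S2] = 1/5*4/5 + 3/5*2/5 + 1/5*1/20 = 41/100
d_1 = (S0=9/25, S1=23/100, S2=41/100)
  d_2[S0] = 9/25*1/10 + 23/100*7/20 + 41/100*13/20 = 383/1000
  d_2[S1] = 9/25*1/10 + 23/100*1/4 + 41/100*3/10 = 433/2000
  d_2[S2] = 9/25*4/5 + 23/100*2/5 + 41/100*1/20 = 801/2000
d_2 = (S0=383/1000, S1=433/2000, S2=801/2000)
  d_3[S0] = 383/1000*1/10 + 433/2000*7/20 + 801/2000*13/20 = 234/625
  d_3[S1] = 383/1000*1/10 + 433/2000*1/4 + 801/2000*3/10 = 8503/40000
  d_3[S2] = 383/1000*4/5 + 433/2000*2/5 + 801/2000*1/20 = 16521/40000
d_3 = (S0=234/625, S1=8503/40000, S2=16521/40000)
  d_4[S0] = 234/625*1/10 + 8503/40000*7/20 + 16521/40000*13/20 = 152123/400000
  d_4[S1] = 234/625*1/10 + 8503/40000*1/4 + 16521/40000*3/10 = 171593/800000
  d_4[S2] = 234/625*4/5 + 8503/40000*2/5 + 16521/40000*1/20 = 324161/800000
d_4 = (S0=152123/400000, S1=171593/800000, S2=324161/800000)

Answer: 152123/400000 171593/800000 324161/800000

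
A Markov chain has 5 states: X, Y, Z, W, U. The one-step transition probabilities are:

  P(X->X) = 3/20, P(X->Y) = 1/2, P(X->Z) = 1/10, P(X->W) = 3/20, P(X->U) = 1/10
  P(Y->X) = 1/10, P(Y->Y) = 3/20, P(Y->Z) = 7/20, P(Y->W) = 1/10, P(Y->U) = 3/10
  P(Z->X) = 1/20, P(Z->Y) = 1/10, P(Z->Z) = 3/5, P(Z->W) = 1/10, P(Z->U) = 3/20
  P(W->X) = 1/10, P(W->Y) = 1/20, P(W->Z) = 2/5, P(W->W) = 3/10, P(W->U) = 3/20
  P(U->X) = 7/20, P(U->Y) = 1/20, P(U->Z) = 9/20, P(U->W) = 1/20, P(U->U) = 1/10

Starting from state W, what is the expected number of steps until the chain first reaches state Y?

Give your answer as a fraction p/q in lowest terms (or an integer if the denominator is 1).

Answer: 126740/15951

Derivation:
Let h_i = expected steps to first reach Y from state i.
Boundary: h_Y = 0.
First-step equations for the other states:
  h_X = 1 + 3/20*h_X + 1/2*h_Y + 1/10*h_Z + 3/20*h_W + 1/10*h_U
  h_Z = 1 + 1/20*h_X + 1/10*h_Y + 3/5*h_Z + 1/10*h_W + 3/20*h_U
  h_W = 1 + 1/10*h_X + 1/20*h_Y + 2/5*h_Z + 3/10*h_W + 3/20*h_U
  h_U = 1 + 7/20*h_X + 1/20*h_Y + 9/20*h_Z + 1/20*h_W + 1/10*h_U

Substituting h_Y = 0 and rearranging gives the linear system (I - Q) h = 1:
  [17/20, -1/10, -3/20, -1/10] . (h_X, h_Z, h_W, h_U) = 1
  [-1/20, 2/5, -1/10, -3/20] . (h_X, h_Z, h_W, h_U) = 1
  [-1/10, -2/5, 7/10, -3/20] . (h_X, h_Z, h_W, h_U) = 1
  [-7/20, -9/20, -1/20, 9/10] . (h_X, h_Z, h_W, h_U) = 1

Solving yields:
  h_X = 68800/15951
  h_Z = 122440/15951
  h_W = 126740/15951
  h_U = 37580/5317

Starting state is W, so the expected hitting time is h_W = 126740/15951.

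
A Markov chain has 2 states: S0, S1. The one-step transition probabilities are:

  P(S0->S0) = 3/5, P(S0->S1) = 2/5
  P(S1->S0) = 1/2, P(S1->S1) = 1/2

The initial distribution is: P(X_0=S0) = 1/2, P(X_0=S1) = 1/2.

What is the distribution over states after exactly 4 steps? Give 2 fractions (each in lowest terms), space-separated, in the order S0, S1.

Propagating the distribution step by step (d_{t+1} = d_t * P):
d_0 = (S0=1/2, S1=1/2)
  d_1[S0] = 1/2*3/5 + 1/2*1/2 = 11/20
  d_1[S1] = 1/2*2/5 + 1/2*1/2 = 9/20
d_1 = (S0=11/20, S1=9/20)
  d_2[S0] = 11/20*3/5 + 9/20*1/2 = 111/200
  d_2[S1] = 11/20*2/5 + 9/20*1/2 = 89/200
d_2 = (S0=111/200, S1=89/200)
  d_3[S0] = 111/200*3/5 + 89/200*1/2 = 1111/2000
  d_3[S1] = 111/200*2/5 + 89/200*1/2 = 889/2000
d_3 = (S0=1111/2000, S1=889/2000)
  d_4[S0] = 1111/2000*3/5 + 889/2000*1/2 = 11111/20000
  d_4[S1] = 1111/2000*2/5 + 889/2000*1/2 = 8889/20000
d_4 = (S0=11111/20000, S1=8889/20000)

Answer: 11111/20000 8889/20000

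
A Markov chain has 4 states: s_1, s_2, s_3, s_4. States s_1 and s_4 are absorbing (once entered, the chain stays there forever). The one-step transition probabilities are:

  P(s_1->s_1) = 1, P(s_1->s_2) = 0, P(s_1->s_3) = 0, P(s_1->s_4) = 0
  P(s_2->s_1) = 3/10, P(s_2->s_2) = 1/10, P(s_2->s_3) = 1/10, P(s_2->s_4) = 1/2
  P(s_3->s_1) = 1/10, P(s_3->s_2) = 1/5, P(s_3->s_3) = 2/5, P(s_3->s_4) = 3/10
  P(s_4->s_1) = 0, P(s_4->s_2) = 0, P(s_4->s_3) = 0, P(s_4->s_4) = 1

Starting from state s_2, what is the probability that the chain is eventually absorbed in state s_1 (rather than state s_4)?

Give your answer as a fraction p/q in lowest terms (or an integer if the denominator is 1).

Answer: 19/52

Derivation:
Let a_i = P(absorbed in s_1 | start in state i).
Boundary conditions: a_s_1 = 1, a_s_4 = 0.
For each transient state i, a_i = sum_j P(i->j) * a_j:
  a_s_2 = 3/10*a_s_1 + 1/10*a_s_2 + 1/10*a_s_3 + 1/2*a_s_4
  a_s_3 = 1/10*a_s_1 + 1/5*a_s_2 + 2/5*a_s_3 + 3/10*a_s_4

Substituting a_s_1 = 1 and a_s_4 = 0, rearrange to (I - Q) a = r where r[i] = P(i -> s_1):
  [9/10, -1/10] . (a_s_2, a_s_3) = 3/10
  [-1/5, 3/5] . (a_s_2, a_s_3) = 1/10

Solving yields:
  a_s_2 = 19/52
  a_s_3 = 15/52

Starting state is s_2, so the absorption probability is a_s_2 = 19/52.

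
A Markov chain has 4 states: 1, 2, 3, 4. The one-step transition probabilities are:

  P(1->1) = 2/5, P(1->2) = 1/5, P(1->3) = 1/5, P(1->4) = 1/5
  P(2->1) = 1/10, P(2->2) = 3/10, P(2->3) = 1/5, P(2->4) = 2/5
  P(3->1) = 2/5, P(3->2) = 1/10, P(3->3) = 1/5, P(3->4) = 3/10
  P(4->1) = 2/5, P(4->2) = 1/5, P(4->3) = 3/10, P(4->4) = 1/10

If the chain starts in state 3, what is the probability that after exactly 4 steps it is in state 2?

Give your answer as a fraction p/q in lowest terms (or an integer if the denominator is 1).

Answer: 79/400

Derivation:
Computing P^4 by repeated multiplication:
P^1 =
  1: [2/5, 1/5, 1/5, 1/5]
  2: [1/10, 3/10, 1/5, 2/5]
  3: [2/5, 1/10, 1/5, 3/10]
  4: [2/5, 1/5, 3/10, 1/10]
P^2 =
  1: [17/50, 1/5, 11/50, 6/25]
  2: [31/100, 21/100, 6/25, 6/25]
  3: [37/100, 19/100, 23/100, 21/100]
  4: [17/50, 19/100, 21/100, 13/50]
P^3 =
  1: [17/50, 99/500, 28/125, 119/500]
  2: [337/1000, 197/1000, 28/125, 121/500]
  3: [343/1000, 49/250, 221/1000, 6/25]
  4: [343/1000, 99/500, 113/500, 233/1000]
P^4 =
  1: [1703/5000, 987/5000, 1119/5000, 1191/5000]
  2: [3409/10000, 1973/10000, 1121/5000, 297/1250]
  3: [853/2500, 79/400, 28/125, 2373/10000]
  4: [1703/5000, 493/2500, 2233/10000, 2389/10000]

(P^4)[3 -> 2] = 79/400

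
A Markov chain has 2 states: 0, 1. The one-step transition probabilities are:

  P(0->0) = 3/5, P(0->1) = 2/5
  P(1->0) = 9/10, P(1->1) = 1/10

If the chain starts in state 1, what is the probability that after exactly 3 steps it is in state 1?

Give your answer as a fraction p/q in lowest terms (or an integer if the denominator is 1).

Answer: 289/1000

Derivation:
Computing P^3 by repeated multiplication:
P^1 =
  0: [3/5, 2/5]
  1: [9/10, 1/10]
P^2 =
  0: [18/25, 7/25]
  1: [63/100, 37/100]
P^3 =
  0: [171/250, 79/250]
  1: [711/1000, 289/1000]

(P^3)[1 -> 1] = 289/1000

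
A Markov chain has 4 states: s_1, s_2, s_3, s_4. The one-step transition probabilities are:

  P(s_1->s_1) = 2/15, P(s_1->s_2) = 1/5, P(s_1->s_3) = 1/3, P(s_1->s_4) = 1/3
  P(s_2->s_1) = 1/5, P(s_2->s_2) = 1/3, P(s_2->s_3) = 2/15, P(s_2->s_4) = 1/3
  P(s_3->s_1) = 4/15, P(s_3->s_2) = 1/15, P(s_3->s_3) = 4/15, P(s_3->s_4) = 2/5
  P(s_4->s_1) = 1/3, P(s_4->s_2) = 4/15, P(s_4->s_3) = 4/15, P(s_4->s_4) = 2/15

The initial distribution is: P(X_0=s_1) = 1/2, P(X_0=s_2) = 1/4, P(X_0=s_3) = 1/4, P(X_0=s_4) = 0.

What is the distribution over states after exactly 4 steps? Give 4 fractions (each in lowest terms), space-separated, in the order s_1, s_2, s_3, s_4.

Answer: 48671/202500 3613/16875 12859/50625 19679/67500

Derivation:
Propagating the distribution step by step (d_{t+1} = d_t * P):
d_0 = (s_1=1/2, s_2=1/4, s_3=1/4, s_4=0)
  d_1[s_1] = 1/2*2/15 + 1/4*1/5 + 1/4*4/15 + 0*1/3 = 11/60
  d_1[s_2] = 1/2*1/5 + 1/4*1/3 + 1/4*1/15 + 0*4/15 = 1/5
  d_1[s_3] = 1/2*1/3 + 1/4*2/15 + 1/4*4/15 + 0*4/15 = 4/15
  d_1[s_4] = 1/2*1/3 + 1/4*1/3 + 1/4*2/5 + 0*2/15 = 7/20
d_1 = (s_1=11/60, s_2=1/5, s_3=4/15, s_4=7/20)
  d_2[s_1] = 11/60*2/15 + 1/5*1/5 + 4/15*4/15 + 7/20*1/3 = 227/900
  d_2[s_2] = 11/60*1/5 + 1/5*1/3 + 4/15*1/15 + 7/20*4/15 = 193/900
  d_2[s_3] = 11/60*1/3 + 1/5*2/15 + 4/15*4/15 + 7/20*4/15 = 227/900
  d_2[s_4] = 11/60*1/3 + 1/5*1/3 + 4/15*2/5 + 7/20*2/15 = 253/900
d_2 = (s_1=227/900, s_2=193/900, s_3=227/900, s_4=253/900)
  d_3[s_1] = 227/900*2/15 + 193/900*1/5 + 227/900*4/15 + 253/900*1/3 = 1603/6750
  d_3[s_2] = 227/900*1/5 + 193/900*1/3 + 227/900*1/15 + 253/900*4/15 = 577/2700
  d_3[s_3] = 227/900*1/3 + 193/900*2/15 + 227/900*4/15 + 253/900*4/15 = 1147/4500
  d_3[s_4] = 227/900*1/3 + 193/900*1/3 + 227/900*2/5 + 253/900*2/15 = 992/3375
d_3 = (s_1=1603/6750, s_2=577/2700, s_3=1147/4500, s_4=992/3375)
  d_4[s_1] = 1603/6750*2/15 + 577/2700*1/5 + 1147/4500*4/15 + 992/3375*1/3 = 48671/202500
  d_4[s_2] = 1603/6750*1/5 + 577/2700*1/3 + 1147/4500*1/15 + 992/3375*4/15 = 3613/16875
  d_4[s_3] = 1603/6750*1/3 + 577/2700*2/15 + 1147/4500*4/15 + 992/3375*4/15 = 12859/50625
  d_4[s_4] = 1603/6750*1/3 + 577/2700*1/3 + 1147/4500*2/5 + 992/3375*2/15 = 19679/67500
d_4 = (s_1=48671/202500, s_2=3613/16875, s_3=12859/50625, s_4=19679/67500)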